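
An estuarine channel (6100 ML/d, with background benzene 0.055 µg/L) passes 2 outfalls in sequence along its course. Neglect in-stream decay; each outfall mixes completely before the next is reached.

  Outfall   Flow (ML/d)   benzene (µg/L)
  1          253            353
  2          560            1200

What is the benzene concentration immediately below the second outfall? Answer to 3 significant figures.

After outfall 1: Q = 6100 + 253.0 = 6353 ML/d; C = (6100·0.05500 + 253.0·353.0)/6353 = 14.11 µg/L.
After outfall 2: Q = 6353 + 560.0 = 6913 ML/d; C = (6353·14.11 + 560.0·1200)/6913 = 110.2 µg/L.

110 µg/L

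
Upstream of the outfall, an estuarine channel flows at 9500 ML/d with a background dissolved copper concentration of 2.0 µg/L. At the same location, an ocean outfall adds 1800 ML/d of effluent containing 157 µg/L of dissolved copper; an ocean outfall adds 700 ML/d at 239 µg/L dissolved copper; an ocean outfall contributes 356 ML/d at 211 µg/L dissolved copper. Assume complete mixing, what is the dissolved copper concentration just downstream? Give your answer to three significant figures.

44.0 µg/L

After mixing, C = (9500·2.000 + 1800·157.0 + 700.0·239.0 + 356.0·211.0) / 12360 = 544000/12360 = 44.03 µg/L.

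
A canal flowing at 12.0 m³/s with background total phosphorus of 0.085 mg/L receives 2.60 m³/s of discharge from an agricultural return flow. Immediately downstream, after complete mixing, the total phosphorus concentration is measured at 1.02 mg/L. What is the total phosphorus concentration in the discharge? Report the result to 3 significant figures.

Mass balance: 12.00·0.08500 + 2.600·Cₑ = 14.60·1.020
→ Cₑ = (14.60·1.020 − 12.00·0.08500) / 2.600 = 5.335 mg/L.

5.34 mg/L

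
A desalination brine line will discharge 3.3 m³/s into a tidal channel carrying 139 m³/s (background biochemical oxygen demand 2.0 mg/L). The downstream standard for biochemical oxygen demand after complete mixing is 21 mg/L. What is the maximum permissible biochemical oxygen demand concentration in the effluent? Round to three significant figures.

At the limit, (Qr·Cr + Qe·Cₑ)/(Qr + Qe) = 21:
Cₑ = (142.3·21 − 139.0·2.000) / 3.300 = 821.3 mg/L.

821 mg/L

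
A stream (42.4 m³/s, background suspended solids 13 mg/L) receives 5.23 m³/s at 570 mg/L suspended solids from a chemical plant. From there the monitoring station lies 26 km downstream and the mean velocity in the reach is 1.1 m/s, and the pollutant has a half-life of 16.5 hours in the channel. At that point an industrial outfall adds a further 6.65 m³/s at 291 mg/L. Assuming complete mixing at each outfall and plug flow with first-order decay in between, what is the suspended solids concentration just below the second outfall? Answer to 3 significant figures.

85.0 mg/L

Flow-weighted average: C = (42.40·13.00 + 5.230·570.0) / 47.63 = 3532/47.63 = 74.16 mg/L; combined flow 47.63 m³/s.
Travel time t = 26·1000 / 1.1 = 23640 s = 6.566 h.
Half-life 16.5 h → k = ln 2 / 16.5 = 0.04201 h⁻¹ = 1.008 d⁻¹.
First-order decay: C = 74.16·exp(−k·t) = 74.16·0.7590 = 56.28 mg/L.
At the second outfall, C = (47.63·56.28 + 6.650·291.0) / (47.63 + 6.650) = 85.04 mg/L.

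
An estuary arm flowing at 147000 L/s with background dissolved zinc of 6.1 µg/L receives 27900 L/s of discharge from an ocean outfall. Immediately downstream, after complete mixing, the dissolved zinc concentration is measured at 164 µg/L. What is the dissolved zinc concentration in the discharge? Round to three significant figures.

Mass balance: 147000·6.100 + 27900·Cₑ = 174900·164.0
→ Cₑ = (174900·164.0 − 147000·6.100) / 27900 = 995.9 µg/L.

996 µg/L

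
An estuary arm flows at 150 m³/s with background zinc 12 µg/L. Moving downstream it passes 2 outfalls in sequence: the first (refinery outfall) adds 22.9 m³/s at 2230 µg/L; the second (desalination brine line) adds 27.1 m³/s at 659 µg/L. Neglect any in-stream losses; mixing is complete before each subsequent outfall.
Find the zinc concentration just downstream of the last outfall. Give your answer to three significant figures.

354 µg/L

Outfall 1: combined Q = 172.9 m³/s; C = (150.0·12.00 + 22.90·2230)/172.9 = 305.8 µg/L.
Outfall 2: combined Q = 200.0 m³/s; C = (172.9·305.8 + 27.10·659.0)/200.0 = 353.6 µg/L.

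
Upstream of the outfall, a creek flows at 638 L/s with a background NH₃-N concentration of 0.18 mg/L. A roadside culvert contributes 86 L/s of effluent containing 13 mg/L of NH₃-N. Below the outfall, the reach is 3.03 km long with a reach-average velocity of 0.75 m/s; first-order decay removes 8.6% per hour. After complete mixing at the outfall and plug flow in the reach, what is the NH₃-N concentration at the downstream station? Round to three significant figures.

Mixed concentration C = ΣQC/ΣQ = (638.0·0.1800 + 86.00·13.00) / 724.0 = 1233/724.0 = 1.703 mg/L.
Travel time t = 3.03·1000 / 0.75 = 4040 s = 1.122 h.
8.6%/h lost → k = −ln(1 − 0.086) = 0.08992 h⁻¹.
Decay over the reach: 1.703·exp(−kt) = 1.703·0.9040 = 1.539 mg/L.

1.54 mg/L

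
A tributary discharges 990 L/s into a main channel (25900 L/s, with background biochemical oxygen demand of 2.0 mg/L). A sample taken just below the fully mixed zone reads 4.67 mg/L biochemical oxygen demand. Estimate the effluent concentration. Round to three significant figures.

74.5 mg/L

Mass balance: 25900·2.000 + 990.0·Cₑ = 26890·4.670
→ Cₑ = (26890·4.670 − 25900·2.000) / 990.0 = 74.52 mg/L.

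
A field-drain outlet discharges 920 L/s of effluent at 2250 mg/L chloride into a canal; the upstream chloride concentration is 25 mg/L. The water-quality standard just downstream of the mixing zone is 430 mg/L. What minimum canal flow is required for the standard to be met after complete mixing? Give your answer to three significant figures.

4130 L/s

Set C_mix = 430: (Q·25.00 + 920.0·2250) / (Q + 920.0) = 430
→ Q = 920.0·(2250 − 430)/(430 − 25.00) = 4134 L/s.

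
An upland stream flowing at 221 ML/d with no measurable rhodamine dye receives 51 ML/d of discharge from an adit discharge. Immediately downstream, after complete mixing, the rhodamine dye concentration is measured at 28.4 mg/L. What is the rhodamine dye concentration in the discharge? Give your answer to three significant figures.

Mass balance: 221.0·0 + 51.00·Cₑ = 272.0·28.40
→ Cₑ = (272.0·28.40 − 221.0·0) / 51.00 = 151.5 mg/L.

151 mg/L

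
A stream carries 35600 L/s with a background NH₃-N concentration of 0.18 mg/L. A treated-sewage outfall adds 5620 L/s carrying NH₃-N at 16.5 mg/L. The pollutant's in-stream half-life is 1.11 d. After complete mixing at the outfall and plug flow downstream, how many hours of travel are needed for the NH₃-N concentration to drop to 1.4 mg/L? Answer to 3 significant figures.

20.8 h

Mixed concentration C = ΣQC/ΣQ = (35600·0.1800 + 5620·16.50) / 41220 = 99140/41220 = 2.405 mg/L.
Half-life 1.11 d → k = ln 2 / 1.11 = 0.6245 d⁻¹.
2.405·exp(−k·t) = 1.4 → t = ln(2.405/1.4)/k = 74870 s = 20.80 h.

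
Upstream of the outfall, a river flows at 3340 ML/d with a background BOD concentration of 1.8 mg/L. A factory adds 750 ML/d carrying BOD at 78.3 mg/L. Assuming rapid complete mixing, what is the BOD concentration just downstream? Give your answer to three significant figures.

15.8 mg/L

Mixed concentration C = ΣQC/ΣQ = (3340·1.800 + 750.0·78.30) / 4090 = 64740/4090 = 15.83 mg/L.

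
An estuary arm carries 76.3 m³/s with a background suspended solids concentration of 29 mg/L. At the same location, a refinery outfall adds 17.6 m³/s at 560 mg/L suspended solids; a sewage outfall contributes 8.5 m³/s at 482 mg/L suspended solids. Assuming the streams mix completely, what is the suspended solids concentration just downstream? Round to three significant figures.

Mass balance: C = (76.30·29.00 + 17.60·560.0 + 8.500·482.0) / 102.4 = 16170/102.4 = 157.9 mg/L.

158 mg/L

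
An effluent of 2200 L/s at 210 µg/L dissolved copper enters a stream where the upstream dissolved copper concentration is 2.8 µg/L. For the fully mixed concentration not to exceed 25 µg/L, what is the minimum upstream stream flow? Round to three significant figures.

Set C_mix = 25: (Q·2.800 + 2200·210.0) / (Q + 2200) = 25
→ Q = 2200·(210.0 − 25)/(25 − 2.800) = 18330 L/s.

18300 L/s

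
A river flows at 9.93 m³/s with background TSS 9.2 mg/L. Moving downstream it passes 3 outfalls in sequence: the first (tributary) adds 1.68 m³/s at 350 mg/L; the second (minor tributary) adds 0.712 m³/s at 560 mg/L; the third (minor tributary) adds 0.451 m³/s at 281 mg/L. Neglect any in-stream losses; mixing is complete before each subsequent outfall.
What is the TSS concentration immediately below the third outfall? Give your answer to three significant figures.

Outfall 1: combined Q = 11.61 m³/s; C = (9.930·9.200 + 1.680·350.0)/11.61 = 58.51 mg/L.
Outfall 2: combined Q = 12.32 m³/s; C = (11.61·58.51 + 0.7120·560.0)/12.32 = 87.49 mg/L.
Outfall 3: combined Q = 12.77 m³/s; C = (12.32·87.49 + 0.4510·281.0)/12.77 = 94.32 mg/L.

94.3 mg/L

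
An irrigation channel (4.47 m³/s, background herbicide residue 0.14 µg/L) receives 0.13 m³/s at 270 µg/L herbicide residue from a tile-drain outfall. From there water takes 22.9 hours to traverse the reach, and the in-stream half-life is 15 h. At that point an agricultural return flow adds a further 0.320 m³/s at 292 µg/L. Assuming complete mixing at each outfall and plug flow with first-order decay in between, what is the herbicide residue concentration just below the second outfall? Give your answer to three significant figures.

21.5 µg/L

Flow-weighted average: C = (4.470·0.1400 + 0.1300·270.0) / 4.600 = 35.73/4.600 = 7.766 µg/L; combined flow 4.600 m³/s.
Half-life 15 h → k = ln 2 / 15 = 0.04621 h⁻¹ = 1.109 d⁻¹.
Applying C = C₀e^(−kt): 7.766 × 0.3471 = 2.696 µg/L.
Second outfall: C = (4.600·2.696 + 0.3200·292.0)/4.920 = 21.51 µg/L.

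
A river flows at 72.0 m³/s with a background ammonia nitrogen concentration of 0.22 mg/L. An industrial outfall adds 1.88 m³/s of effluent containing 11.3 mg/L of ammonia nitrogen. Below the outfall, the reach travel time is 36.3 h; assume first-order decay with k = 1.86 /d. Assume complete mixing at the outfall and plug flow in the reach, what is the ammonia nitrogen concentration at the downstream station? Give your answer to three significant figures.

0.0301 mg/L

Mixed concentration C = ΣQC/ΣQ = (72.00·0.2200 + 1.880·11.30) / 73.88 = 37.08/73.88 = 0.5019 mg/L.
First-order decay: C = 0.5019·exp(−k·t) = 0.5019·0.06001 = 0.03012 mg/L.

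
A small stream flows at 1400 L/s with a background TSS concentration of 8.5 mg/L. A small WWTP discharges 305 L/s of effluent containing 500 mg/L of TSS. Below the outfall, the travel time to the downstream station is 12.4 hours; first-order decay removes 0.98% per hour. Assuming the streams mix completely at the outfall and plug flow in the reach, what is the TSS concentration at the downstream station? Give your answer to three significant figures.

After mixing, C = (1400·8.500 + 305.0·500.0) / 1705 = 164400/1705 = 96.42 mg/L.
0.98%/h lost → k = −ln(1 − 0.0098) = 0.009848 h⁻¹.
After decay, C = 96.42 × e^(−kt) = 96.42 × 0.8850 = 85.34 mg/L.

85.3 mg/L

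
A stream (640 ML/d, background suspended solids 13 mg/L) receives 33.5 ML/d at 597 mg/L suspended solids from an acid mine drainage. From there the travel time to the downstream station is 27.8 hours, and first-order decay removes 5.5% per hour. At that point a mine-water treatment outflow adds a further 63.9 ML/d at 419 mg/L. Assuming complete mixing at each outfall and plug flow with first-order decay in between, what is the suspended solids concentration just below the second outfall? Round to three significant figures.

Mixed concentration C = ΣQC/ΣQ = (640.0·13.00 + 33.50·597.0) / 673.5 = 28320/673.5 = 42.05 mg/L; combined flow 673.5 ML/d.
5.5%/h lost → k = −ln(1 − 0.055) = 0.05657 h⁻¹.
First-order decay: C = 42.05·exp(−k·t) = 42.05·0.2075 = 8.725 mg/L.
At the second outfall, C = (673.5·8.725 + 63.90·419.0) / (673.5 + 63.90) = 44.28 mg/L.

44.3 mg/L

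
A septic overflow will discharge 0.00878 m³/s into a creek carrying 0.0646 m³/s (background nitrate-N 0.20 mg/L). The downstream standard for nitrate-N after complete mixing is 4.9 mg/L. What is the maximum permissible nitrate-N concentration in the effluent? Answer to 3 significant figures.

At the limit, (Qr·Cr + Qe·Cₑ)/(Qr + Qe) = 4.9:
Cₑ = (0.07338·4.9 − 0.06460·0.2000) / 0.008780 = 39.48 mg/L.

39.5 mg/L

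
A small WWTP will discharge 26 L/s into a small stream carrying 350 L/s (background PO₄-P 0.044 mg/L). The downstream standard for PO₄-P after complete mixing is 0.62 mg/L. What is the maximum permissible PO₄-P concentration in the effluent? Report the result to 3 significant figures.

At the limit, (Qr·Cr + Qe·Cₑ)/(Qr + Qe) = 0.62:
Cₑ = (376.0·0.62 − 350.0·0.04400) / 26.00 = 8.374 mg/L.

8.37 mg/L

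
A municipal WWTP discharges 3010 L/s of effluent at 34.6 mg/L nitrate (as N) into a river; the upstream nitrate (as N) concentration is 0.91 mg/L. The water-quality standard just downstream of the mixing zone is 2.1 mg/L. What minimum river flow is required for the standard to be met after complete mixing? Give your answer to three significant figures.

Set C_mix = 2.1: (Q·0.9100 + 3010·34.60) / (Q + 3010) = 2.1
→ Q = 3010·(34.60 − 2.1)/(2.1 − 0.9100) = 82210 L/s.

82200 L/s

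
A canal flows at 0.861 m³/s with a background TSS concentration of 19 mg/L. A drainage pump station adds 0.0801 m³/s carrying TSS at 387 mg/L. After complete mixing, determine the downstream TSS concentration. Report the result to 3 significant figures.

50.3 mg/L

Mass balance: C = (0.8610·19.00 + 0.08010·387.0) / 0.9411 = 47.36/0.9411 = 50.32 mg/L.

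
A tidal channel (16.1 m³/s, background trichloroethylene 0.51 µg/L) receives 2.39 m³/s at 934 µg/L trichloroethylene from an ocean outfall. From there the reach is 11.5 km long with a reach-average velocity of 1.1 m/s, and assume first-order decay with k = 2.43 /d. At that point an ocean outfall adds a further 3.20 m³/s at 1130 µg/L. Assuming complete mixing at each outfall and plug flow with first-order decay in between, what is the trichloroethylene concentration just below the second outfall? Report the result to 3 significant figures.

Mixed concentration C = ΣQC/ΣQ = (16.10·0.5100 + 2.390·934.0) / 18.49 = 2240/18.49 = 121.2 µg/L; combined flow 18.49 m³/s.
Travel time t = 11.5·1000 / 1.1 = 10450 s = 2.904 h.
First-order decay: C = 121.2·exp(−k·t) = 121.2·0.7453 = 90.30 µg/L.
At the second outfall, C = (18.49·90.30 + 3.200·1130) / (18.49 + 3.200) = 243.7 µg/L.

244 µg/L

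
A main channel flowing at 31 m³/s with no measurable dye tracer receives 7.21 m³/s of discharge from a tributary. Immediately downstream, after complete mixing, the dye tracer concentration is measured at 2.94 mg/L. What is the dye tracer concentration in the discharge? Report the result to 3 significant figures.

Mass balance: 31.00·0 + 7.210·Cₑ = 38.21·2.940
→ Cₑ = (38.21·2.940 − 31.00·0) / 7.210 = 15.58 mg/L.

15.6 mg/L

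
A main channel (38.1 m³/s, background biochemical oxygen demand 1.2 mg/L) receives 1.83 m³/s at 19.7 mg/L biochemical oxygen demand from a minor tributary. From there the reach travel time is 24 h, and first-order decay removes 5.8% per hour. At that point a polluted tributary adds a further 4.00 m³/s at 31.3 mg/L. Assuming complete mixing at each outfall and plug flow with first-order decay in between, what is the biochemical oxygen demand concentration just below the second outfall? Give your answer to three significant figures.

3.29 mg/L

Flow-weighted average: C = (38.10·1.200 + 1.830·19.70) / 39.93 = 81.77/39.93 = 2.048 mg/L; combined flow 39.93 m³/s.
5.8%/h lost → k = −ln(1 − 0.058) = 0.05975 h⁻¹.
Applying C = C₀e^(−kt): 2.048 × 0.2384 = 0.4881 mg/L.
Second outfall: C = (39.93·0.4881 + 4.000·31.30)/43.93 = 3.294 mg/L.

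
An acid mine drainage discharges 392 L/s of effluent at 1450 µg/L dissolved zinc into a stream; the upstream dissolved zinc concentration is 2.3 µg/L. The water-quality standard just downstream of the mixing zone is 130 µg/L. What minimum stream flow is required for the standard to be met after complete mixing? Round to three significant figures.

4050 L/s

Set C_mix = 130: (Q·2.300 + 392.0·1450) / (Q + 392.0) = 130
→ Q = 392.0·(1450 − 130)/(130 − 2.300) = 4052 L/s.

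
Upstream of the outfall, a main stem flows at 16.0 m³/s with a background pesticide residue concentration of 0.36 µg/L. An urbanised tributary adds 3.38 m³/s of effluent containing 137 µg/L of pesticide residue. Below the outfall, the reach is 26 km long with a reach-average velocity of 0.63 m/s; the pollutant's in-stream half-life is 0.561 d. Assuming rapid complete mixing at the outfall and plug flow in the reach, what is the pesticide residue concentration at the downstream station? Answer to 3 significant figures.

13.4 µg/L

After mixing, C = (16.00·0.3600 + 3.380·137.0) / 19.38 = 468.8/19.38 = 24.19 µg/L.
Travel time t = 26·1000 / 0.63 = 41270 s = 11.46 h.
Half-life 0.561 d → k = ln 2 / 0.561 = 1.236 d⁻¹.
Decay over the reach: 24.19·exp(−kt) = 24.19·0.5542 = 13.41 µg/L.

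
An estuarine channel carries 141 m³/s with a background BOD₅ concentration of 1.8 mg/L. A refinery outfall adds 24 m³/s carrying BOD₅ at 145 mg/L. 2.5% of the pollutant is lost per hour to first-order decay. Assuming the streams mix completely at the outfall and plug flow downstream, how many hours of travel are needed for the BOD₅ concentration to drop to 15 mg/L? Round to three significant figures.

16.2 h

After mixing, C = (141.0·1.800 + 24.00·145.0) / 165.0 = 3734/165.0 = 22.63 mg/L.
2.5%/h lost → k = −ln(1 − 0.025) = 0.02532 h⁻¹.
22.63·exp(−k·t) = 15 → t = ln(22.63/15)/k = 58470 s = 16.24 h.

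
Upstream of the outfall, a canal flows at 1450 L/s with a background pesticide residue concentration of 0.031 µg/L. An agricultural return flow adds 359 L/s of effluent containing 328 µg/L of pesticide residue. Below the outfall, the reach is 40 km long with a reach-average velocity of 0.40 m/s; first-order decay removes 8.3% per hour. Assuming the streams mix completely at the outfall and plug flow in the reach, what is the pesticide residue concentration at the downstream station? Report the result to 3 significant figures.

5.87 µg/L

Conservation of mass: C = (1450·0.03100 + 359.0·328.0) / 1809 = 117800/1809 = 65.12 µg/L.
Travel time t = 40·1000 / 0.40 = 100000 s = 27.78 h.
8.3%/h lost → k = −ln(1 − 0.083) = 0.08665 h⁻¹.
Applying C = C₀e^(−kt): 65.12 × 0.09010 = 5.867 µg/L.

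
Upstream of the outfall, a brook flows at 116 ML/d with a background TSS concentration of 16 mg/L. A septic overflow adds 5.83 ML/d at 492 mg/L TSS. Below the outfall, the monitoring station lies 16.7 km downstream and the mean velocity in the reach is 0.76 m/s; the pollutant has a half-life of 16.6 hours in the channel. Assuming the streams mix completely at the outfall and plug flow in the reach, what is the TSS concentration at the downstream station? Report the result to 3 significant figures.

Mixed concentration C = ΣQC/ΣQ = (116.0·16.00 + 5.830·492.0) / 121.8 = 4724/121.8 = 38.78 mg/L.
Travel time t = 16.7·1000 / 0.76 = 21970 s = 6.104 h.
Half-life 16.6 h → k = ln 2 / 16.6 = 0.04176 h⁻¹ = 1.002 d⁻¹.
Decay over the reach: 38.78·exp(−kt) = 38.78·0.7750 = 30.05 mg/L.

30.1 mg/L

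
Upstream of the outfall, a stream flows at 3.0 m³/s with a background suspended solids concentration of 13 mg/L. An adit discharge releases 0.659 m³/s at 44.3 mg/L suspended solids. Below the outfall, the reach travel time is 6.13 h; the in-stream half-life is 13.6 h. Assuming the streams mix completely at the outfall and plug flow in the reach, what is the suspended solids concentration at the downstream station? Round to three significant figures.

Flow-weighted average: C = (3.000·13.00 + 0.6590·44.30) / 3.659 = 68.19/3.659 = 18.64 mg/L.
Half-life 13.6 h → k = ln 2 / 13.6 = 0.05097 h⁻¹ = 1.223 d⁻¹.
Decay over the reach: 18.64·exp(−kt) = 18.64·0.7317 = 13.64 mg/L.

13.6 mg/L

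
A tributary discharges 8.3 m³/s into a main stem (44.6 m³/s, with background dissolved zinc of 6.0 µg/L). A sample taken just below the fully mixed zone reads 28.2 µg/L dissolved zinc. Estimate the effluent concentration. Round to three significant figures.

Mass balance: 44.60·6.000 + 8.300·Cₑ = 52.90·28.20
→ Cₑ = (52.90·28.20 − 44.60·6.000) / 8.300 = 147.5 µg/L.

147 µg/L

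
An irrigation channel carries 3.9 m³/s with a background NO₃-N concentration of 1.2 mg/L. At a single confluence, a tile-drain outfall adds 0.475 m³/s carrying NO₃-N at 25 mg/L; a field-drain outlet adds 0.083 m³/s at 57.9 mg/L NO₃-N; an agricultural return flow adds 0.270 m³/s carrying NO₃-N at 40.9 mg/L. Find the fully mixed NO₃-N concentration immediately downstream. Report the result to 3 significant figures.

6.85 mg/L

Conservation of mass: C = (3.900·1.200 + 0.4750·25.00 + 0.08300·57.90 + 0.2700·40.90) / 4.728 = 32.40/4.728 = 6.854 mg/L.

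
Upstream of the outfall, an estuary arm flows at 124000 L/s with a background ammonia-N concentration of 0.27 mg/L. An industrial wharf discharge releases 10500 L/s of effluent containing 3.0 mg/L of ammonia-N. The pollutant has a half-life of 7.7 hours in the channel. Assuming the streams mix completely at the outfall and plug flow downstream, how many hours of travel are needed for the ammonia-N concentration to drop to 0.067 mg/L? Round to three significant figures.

21.9 h

After mixing, C = (124000·0.2700 + 10500·3.000) / 134500 = 64980/134500 = 0.4831 mg/L.
Half-life 7.7 h → k = ln 2 / 7.7 = 0.09002 h⁻¹ = 2.160 d⁻¹.
0.4831·exp(−k·t) = 0.067 → t = ln(0.4831/0.067)/k = 79010 s = 21.95 h.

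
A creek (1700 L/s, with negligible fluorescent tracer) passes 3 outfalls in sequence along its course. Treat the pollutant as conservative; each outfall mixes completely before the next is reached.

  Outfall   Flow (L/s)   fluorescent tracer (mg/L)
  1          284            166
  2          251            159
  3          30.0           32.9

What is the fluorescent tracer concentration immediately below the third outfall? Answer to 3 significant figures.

Below outfall 1: Q → 1984 L/s, C = (1700·0 + 284.0·166.0)/1984 = 23.76 mg/L.
Below outfall 2: Q → 2235 L/s, C = (1984·23.76 + 251.0·159.0)/2235 = 38.95 mg/L.
Below outfall 3: Q → 2265 L/s, C = (2235·38.95 + 30.00·32.90)/2265 = 38.87 mg/L.

38.9 mg/L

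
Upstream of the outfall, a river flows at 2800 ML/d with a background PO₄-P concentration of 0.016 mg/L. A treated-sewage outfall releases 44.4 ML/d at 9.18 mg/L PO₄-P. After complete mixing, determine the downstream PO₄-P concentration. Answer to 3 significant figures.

0.159 mg/L

Mass balance: C = (2800·0.01600 + 44.40·9.180) / 2844 = 452.4/2844 = 0.1590 mg/L.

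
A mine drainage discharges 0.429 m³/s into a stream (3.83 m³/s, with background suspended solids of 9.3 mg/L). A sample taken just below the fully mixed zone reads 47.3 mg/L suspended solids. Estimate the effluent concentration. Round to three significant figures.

Mass balance: 3.830·9.300 + 0.4290·Cₑ = 4.259·47.30
→ Cₑ = (4.259·47.30 − 3.830·9.300) / 0.4290 = 386.6 mg/L.

387 mg/L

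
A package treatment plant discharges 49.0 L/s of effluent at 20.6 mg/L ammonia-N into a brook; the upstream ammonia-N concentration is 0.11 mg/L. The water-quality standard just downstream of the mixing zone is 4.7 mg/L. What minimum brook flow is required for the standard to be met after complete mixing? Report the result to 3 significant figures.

170 L/s

Set C_mix = 4.7: (Q·0.1100 + 49.00·20.60) / (Q + 49.00) = 4.7
→ Q = 49.00·(20.60 − 4.7)/(4.7 − 0.1100) = 169.7 L/s.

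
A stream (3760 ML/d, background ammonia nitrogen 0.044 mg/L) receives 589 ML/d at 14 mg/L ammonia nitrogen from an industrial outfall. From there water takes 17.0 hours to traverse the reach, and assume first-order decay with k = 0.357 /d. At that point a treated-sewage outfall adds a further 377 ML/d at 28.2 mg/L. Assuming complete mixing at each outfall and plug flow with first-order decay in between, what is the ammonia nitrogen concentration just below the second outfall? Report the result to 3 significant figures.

3.63 mg/L

Conservation of mass: C = (3760·0.04400 + 589.0·14.00) / 4349 = 8411/4349 = 1.934 mg/L; combined flow 4349 ML/d.
First-order decay: C = 1.934·exp(−k·t) = 1.934·0.7766 = 1.502 mg/L.
Second outfall: C = (4349·1.502 + 377.0·28.20)/4726 = 3.632 mg/L.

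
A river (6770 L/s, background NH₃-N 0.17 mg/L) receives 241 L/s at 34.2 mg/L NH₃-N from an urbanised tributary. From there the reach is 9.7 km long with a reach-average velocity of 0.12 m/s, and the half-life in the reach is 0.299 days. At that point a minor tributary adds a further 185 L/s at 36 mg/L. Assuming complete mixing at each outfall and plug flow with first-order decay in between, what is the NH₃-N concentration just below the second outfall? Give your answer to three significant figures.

1.07 mg/L

Mass balance: C = (6770·0.1700 + 241.0·34.20) / 7011 = 9393/7011 = 1.340 mg/L; combined flow 7011 L/s.
Travel time t = 9.7·1000 / 0.12 = 80830 s = 22.45 h.
Half-life 0.299 d → k = ln 2 / 0.299 = 2.318 d⁻¹.
Applying C = C₀e^(−kt): 1.340 × 0.1143 = 0.1531 mg/L.
Second outfall: C = (7011·0.1531 + 185.0·36.00)/7196 = 1.075 mg/L.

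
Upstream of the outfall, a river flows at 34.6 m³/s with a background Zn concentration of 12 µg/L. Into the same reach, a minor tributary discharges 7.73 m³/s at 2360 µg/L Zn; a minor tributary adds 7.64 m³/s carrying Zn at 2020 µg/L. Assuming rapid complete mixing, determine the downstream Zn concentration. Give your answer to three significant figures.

682 µg/L

Mass balance: C = (34.60·12.00 + 7.730·2360 + 7.640·2020) / 49.97 = 34090/49.97 = 682.2 µg/L.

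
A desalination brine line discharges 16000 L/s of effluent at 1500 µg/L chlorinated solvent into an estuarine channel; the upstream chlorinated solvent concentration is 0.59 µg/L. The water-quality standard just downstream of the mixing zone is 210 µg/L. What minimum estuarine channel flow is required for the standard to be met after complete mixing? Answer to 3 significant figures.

Set C_mix = 210: (Q·0.5900 + 16000·1500) / (Q + 16000) = 210
→ Q = 16000·(1500 − 210)/(210 − 0.5900) = 98560 L/s.

98600 L/s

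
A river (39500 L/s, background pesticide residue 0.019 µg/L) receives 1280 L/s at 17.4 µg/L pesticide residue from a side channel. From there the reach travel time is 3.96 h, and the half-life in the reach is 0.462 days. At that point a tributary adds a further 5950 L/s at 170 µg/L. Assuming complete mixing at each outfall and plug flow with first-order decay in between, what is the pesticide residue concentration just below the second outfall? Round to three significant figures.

22.0 µg/L

Mixed concentration C = ΣQC/ΣQ = (39500·0.01900 + 1280·17.40) / 40780 = 23020/40780 = 0.5646 µg/L; combined flow 40780 L/s.
Half-life 0.462 d → k = ln 2 / 0.462 = 1.500 d⁻¹.
Applying C = C₀e^(−kt): 0.5646 × 0.7807 = 0.4408 µg/L.
Second outfall: C = (40780·0.4408 + 5950·170.0)/46730 = 22.03 µg/L.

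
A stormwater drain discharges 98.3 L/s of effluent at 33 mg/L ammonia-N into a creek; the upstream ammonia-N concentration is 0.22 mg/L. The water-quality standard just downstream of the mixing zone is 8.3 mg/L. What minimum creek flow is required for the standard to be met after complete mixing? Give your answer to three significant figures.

Set C_mix = 8.3: (Q·0.2200 + 98.30·33.00) / (Q + 98.30) = 8.3
→ Q = 98.30·(33.00 − 8.3)/(8.3 − 0.2200) = 300.5 L/s.

300 L/s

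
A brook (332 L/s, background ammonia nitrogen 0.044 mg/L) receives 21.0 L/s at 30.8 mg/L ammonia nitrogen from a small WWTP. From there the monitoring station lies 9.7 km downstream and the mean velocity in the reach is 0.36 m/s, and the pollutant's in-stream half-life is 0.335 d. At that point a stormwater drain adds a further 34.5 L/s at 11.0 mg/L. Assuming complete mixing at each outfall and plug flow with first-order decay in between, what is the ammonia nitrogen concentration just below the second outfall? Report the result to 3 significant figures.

1.87 mg/L

Mixed concentration C = ΣQC/ΣQ = (332.0·0.04400 + 21.00·30.80) / 353.0 = 661.4/353.0 = 1.874 mg/L; combined flow 353.0 L/s.
Travel time t = 9.7·1000 / 0.36 = 26940 s = 7.485 h.
Half-life 0.335 d → k = ln 2 / 0.335 = 2.069 d⁻¹.
First-order decay: C = 1.874·exp(−k·t) = 1.874·0.5245 = 0.9828 mg/L.
Second outfall: C = (353.0·0.9828 + 34.50·11.00)/387.5 = 1.875 mg/L.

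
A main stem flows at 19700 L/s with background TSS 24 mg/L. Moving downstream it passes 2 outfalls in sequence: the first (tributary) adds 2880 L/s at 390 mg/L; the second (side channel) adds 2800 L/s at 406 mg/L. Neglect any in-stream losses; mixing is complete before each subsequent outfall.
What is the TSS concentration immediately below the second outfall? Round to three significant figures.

108 mg/L

Outfall 1: combined Q = 22580 L/s; C = (19700·24.00 + 2880·390.0)/22580 = 70.68 mg/L.
Outfall 2: combined Q = 25380 L/s; C = (22580·70.68 + 2800·406.0)/25380 = 107.7 mg/L.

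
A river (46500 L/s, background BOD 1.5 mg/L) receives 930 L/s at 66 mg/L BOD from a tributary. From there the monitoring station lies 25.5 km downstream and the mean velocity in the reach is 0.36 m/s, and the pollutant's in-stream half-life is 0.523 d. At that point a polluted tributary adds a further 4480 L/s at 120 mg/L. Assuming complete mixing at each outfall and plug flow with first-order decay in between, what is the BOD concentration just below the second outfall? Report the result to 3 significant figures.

Mixed concentration C = ΣQC/ΣQ = (46500·1.500 + 930.0·66.00) / 47430 = 131100/47430 = 2.765 mg/L; combined flow 47430 L/s.
Travel time t = 25.5·1000 / 0.36 = 70830 s = 19.68 h.
Half-life 0.523 d → k = ln 2 / 0.523 = 1.325 d⁻¹.
Decay over the reach: 2.765·exp(−kt) = 2.765·0.3374 = 0.9328 mg/L.
Second outfall: C = (47430·0.9328 + 4480·120.0)/51910 = 11.21 mg/L.

11.2 mg/L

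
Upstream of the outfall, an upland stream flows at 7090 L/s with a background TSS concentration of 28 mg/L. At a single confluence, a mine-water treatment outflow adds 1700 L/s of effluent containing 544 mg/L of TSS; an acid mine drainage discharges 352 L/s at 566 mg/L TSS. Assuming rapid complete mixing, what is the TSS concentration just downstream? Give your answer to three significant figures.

145 mg/L

Conservation of mass: C = (7090·28.00 + 1700·544.0 + 352.0·566.0) / 9142 = 1323000/9142 = 144.7 mg/L.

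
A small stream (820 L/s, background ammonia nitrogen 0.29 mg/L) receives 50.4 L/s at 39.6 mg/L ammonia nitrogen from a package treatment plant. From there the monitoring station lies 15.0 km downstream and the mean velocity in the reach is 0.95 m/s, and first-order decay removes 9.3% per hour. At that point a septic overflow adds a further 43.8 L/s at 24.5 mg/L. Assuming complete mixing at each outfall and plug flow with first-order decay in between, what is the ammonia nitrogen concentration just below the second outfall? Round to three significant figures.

2.77 mg/L

Flow-weighted average: C = (820.0·0.2900 + 50.40·39.60) / 870.4 = 2234/870.4 = 2.566 mg/L; combined flow 870.4 L/s.
Travel time t = 15.0·1000 / 0.95 = 15790 s = 4.386 h.
9.3%/h lost → k = −ln(1 − 0.093) = 0.09761 h⁻¹.
After decay, C = 2.566 × e^(−kt) = 2.566 × 0.6517 = 1.672 mg/L.
At the second outfall, C = (870.4·1.672 + 43.80·24.50) / (870.4 + 43.80) = 2.766 mg/L.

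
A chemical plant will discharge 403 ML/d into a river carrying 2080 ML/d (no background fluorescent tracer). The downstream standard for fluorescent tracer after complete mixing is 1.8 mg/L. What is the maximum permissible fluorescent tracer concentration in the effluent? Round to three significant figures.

11.1 mg/L

At the limit, (Qr·Cr + Qe·Cₑ)/(Qr + Qe) = 1.8:
Cₑ = (2483·1.8 − 2080·0) / 403.0 = 11.09 mg/L.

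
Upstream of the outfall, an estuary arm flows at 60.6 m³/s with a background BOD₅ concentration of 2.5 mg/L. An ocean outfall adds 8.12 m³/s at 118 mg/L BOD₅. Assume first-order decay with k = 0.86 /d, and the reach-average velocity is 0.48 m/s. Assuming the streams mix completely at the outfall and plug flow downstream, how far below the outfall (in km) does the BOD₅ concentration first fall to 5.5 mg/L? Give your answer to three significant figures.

Mass balance: C = (60.60·2.500 + 8.120·118.0) / 68.72 = 1110/68.72 = 16.15 mg/L.
Set 16.15·exp(−k·t) = 5.5 → t = ln(16.15/5.5)/k = 108200 s = 30.06 h.
Distance = v·t = 0.48·108200 = 51940 m = 51.94 km.

51.9 km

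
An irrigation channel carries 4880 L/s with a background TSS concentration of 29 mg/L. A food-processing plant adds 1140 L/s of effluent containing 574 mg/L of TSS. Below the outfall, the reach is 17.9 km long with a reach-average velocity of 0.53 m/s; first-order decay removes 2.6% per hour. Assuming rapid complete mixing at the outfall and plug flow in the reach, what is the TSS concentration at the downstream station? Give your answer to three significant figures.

Flow-weighted average: C = (4880·29.00 + 1140·574.0) / 6020 = 795900/6020 = 132.2 mg/L.
Travel time t = 17.9·1000 / 0.53 = 33770 s = 9.382 h.
2.6%/h lost → k = −ln(1 − 0.026) = 0.02634 h⁻¹.
Applying C = C₀e^(−kt): 132.2 × 0.7810 = 103.3 mg/L.

103 mg/L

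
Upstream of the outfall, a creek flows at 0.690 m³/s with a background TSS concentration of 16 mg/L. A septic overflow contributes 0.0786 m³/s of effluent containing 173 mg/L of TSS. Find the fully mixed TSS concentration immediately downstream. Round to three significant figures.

Mass balance: C = (0.6900·16.00 + 0.07860·173.0) / 0.7686 = 24.64/0.7686 = 32.06 mg/L.

32.1 mg/L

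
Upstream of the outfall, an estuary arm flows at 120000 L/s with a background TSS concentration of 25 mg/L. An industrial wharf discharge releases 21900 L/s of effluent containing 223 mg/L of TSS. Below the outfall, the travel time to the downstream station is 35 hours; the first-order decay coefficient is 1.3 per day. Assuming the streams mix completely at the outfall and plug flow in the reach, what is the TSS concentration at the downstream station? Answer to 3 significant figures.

8.34 mg/L

Flow-weighted average: C = (120000·25.00 + 21900·223.0) / 141900 = 7884000/141900 = 55.56 mg/L.
First-order decay: C = 55.56·exp(−k·t) = 55.56·0.1502 = 8.344 mg/L.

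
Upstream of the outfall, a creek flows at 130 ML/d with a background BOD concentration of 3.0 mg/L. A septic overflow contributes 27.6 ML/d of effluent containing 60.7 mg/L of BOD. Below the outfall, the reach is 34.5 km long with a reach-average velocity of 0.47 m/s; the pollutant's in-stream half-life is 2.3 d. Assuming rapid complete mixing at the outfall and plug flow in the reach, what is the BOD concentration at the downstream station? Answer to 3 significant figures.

10.1 mg/L

Flow-weighted average: C = (130.0·3.000 + 27.60·60.70) / 157.6 = 2065/157.6 = 13.10 mg/L.
Travel time t = 34.5·1000 / 0.47 = 73400 s = 20.39 h.
Half-life 2.3 d → k = ln 2 / 2.3 = 0.3014 d⁻¹.
First-order decay: C = 13.10·exp(−k·t) = 13.10·0.7741 = 10.14 mg/L.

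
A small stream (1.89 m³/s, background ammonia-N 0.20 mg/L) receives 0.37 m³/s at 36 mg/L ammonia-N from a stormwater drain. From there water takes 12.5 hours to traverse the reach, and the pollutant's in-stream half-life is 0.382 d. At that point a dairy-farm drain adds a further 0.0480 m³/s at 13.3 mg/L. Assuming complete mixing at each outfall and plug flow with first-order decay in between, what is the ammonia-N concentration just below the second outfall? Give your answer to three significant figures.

2.58 mg/L

Conservation of mass: C = (1.890·0.2000 + 0.3700·36.00) / 2.260 = 13.70/2.260 = 6.061 mg/L; combined flow 2.260 m³/s.
Half-life 0.382 d → k = ln 2 / 0.382 = 1.815 d⁻¹.
First-order decay: C = 6.061·exp(−k·t) = 6.061·0.3887 = 2.356 mg/L.
Second outfall: C = (2.260·2.356 + 0.04800·13.30)/2.308 = 2.583 mg/L.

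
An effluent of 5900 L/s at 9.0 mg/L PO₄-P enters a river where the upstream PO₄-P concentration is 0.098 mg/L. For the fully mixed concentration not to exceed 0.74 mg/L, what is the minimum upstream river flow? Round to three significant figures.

Set C_mix = 0.74: (Q·0.09800 + 5900·9.000) / (Q + 5900) = 0.74
→ Q = 5900·(9.000 − 0.74)/(0.74 − 0.09800) = 75910 L/s.

75900 L/s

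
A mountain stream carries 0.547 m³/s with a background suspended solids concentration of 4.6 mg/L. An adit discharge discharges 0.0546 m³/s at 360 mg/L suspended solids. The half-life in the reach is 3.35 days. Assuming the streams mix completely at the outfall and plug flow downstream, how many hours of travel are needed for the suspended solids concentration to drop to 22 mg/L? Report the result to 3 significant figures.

Mass balance: C = (0.5470·4.600 + 0.05460·360.0) / 0.6016 = 22.17/0.6016 = 36.86 mg/L.
Half-life 3.35 d → k = ln 2 / 3.35 = 0.2069 d⁻¹.
36.86·exp(−k·t) = 22 → t = ln(36.86/22)/k = 215500 s = 59.85 h.

59.8 h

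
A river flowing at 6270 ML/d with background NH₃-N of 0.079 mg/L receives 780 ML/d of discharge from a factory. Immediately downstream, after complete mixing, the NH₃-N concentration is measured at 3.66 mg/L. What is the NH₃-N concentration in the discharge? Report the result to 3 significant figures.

Mass balance: 6270·0.07900 + 780.0·Cₑ = 7050·3.660
→ Cₑ = (7050·3.660 − 6270·0.07900) / 780.0 = 32.45 mg/L.

32.4 mg/L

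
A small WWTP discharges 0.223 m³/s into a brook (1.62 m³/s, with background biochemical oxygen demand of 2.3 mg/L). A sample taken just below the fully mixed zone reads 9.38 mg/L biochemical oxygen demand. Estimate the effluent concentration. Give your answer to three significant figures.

60.8 mg/L

Mass balance: 1.620·2.300 + 0.2230·Cₑ = 1.843·9.380
→ Cₑ = (1.843·9.380 − 1.620·2.300) / 0.2230 = 60.81 mg/L.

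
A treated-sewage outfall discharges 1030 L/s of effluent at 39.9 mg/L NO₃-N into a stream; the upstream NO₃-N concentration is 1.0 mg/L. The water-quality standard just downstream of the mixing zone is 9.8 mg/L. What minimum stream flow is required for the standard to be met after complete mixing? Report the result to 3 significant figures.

3520 L/s

Set C_mix = 9.8: (Q·1.000 + 1030·39.90) / (Q + 1030) = 9.8
→ Q = 1030·(39.90 − 9.8)/(9.8 − 1.000) = 3523 L/s.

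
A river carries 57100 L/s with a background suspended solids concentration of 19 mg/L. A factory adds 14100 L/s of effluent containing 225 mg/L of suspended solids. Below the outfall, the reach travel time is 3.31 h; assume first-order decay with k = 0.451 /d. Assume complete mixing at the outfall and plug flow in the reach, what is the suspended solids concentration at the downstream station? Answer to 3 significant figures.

56.2 mg/L

Mixed concentration C = ΣQC/ΣQ = (57100·19.00 + 14100·225.0) / 71200 = 4257000/71200 = 59.79 mg/L.
After decay, C = 59.79 × e^(−kt) = 59.79 × 0.9397 = 56.19 mg/L.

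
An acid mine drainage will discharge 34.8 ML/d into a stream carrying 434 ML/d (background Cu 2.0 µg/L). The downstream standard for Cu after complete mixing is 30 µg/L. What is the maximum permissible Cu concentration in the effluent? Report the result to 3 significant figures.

379 µg/L

At the limit, (Qr·Cr + Qe·Cₑ)/(Qr + Qe) = 30:
Cₑ = (468.8·30 − 434.0·2.000) / 34.80 = 379.2 µg/L.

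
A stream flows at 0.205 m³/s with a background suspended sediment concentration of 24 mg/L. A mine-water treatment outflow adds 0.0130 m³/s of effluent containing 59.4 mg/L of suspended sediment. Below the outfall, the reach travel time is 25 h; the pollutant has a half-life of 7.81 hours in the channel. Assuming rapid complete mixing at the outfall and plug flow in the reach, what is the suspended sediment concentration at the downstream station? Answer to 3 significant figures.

Flow-weighted average: C = (0.2050·24.00 + 0.01300·59.40) / 0.2180 = 5.692/0.2180 = 26.11 mg/L.
Half-life 7.81 h → k = ln 2 / 7.81 = 0.08875 h⁻¹ = 2.130 d⁻¹.
First-order decay: C = 26.11·exp(−k·t) = 26.11·0.1087 = 2.839 mg/L.

2.84 mg/L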